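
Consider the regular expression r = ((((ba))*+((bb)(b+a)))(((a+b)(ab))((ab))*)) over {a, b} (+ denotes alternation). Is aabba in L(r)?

No split of aabba into u·v has (((ba))*+((bb)(b+a))) matching u and (((a+b)(ab))((ab))*) matching v.

no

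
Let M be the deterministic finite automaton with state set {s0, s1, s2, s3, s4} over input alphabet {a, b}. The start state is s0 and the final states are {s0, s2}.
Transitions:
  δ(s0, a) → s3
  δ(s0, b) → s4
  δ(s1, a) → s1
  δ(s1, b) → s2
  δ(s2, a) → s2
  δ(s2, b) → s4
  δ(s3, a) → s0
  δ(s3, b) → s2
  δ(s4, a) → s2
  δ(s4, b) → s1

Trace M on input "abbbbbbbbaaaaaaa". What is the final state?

s2

s0 --a--> s3
s3 --b--> s2
s2 --b--> s4
s4 --b--> s1
s1 --b--> s2
s2 --b--> s4
s4 --b--> s1
s1 --b--> s2
s2 --b--> s4
s4 --a--> s2
s2 --a--> s2
s2 --a--> s2
s2 --a--> s2
s2 --a--> s2
s2 --a--> s2
s2 --a--> s2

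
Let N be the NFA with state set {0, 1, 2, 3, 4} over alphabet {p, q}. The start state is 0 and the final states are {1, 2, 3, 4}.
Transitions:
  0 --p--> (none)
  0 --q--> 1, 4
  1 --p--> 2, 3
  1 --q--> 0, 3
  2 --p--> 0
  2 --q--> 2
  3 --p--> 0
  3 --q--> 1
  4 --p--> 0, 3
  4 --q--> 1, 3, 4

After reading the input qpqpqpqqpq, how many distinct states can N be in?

Start: {0}
read q: {1, 4}
read p: {0, 2, 3}
read q: {1, 2, 4}
read p: {0, 2, 3}
read q: {1, 2, 4}
read p: {0, 2, 3}
read q: {1, 2, 4}
read q: {0, 1, 2, 3, 4}
read p: {0, 2, 3}
read q: {1, 2, 4}
Final reachable set {1, 2, 4} has 3 states.

3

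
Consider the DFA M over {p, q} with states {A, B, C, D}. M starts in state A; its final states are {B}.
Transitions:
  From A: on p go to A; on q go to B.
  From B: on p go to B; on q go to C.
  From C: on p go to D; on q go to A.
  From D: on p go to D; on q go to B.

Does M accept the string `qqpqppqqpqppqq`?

A --q--> B
B --q--> C
C --p--> D
D --q--> B
B --p--> B
B --p--> B
B --q--> C
C --q--> A
A --p--> A
A --q--> B
B --p--> B
B --p--> B
B --q--> C
C --q--> A
End in state A, which is not an accepting state.

rejected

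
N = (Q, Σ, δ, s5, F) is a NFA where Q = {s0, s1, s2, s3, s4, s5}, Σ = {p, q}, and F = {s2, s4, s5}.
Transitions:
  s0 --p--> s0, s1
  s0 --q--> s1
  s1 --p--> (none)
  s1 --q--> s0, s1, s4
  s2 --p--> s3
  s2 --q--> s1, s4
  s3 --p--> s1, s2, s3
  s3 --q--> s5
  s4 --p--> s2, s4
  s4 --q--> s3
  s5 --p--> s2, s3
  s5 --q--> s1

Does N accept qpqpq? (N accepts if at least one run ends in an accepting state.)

Start: {s5}
read q: {s1}
read p: {}
The reachable set is empty and stays empty for the remaining 3 symbols.
Reachable ∩ accepting = {} — empty.

rejected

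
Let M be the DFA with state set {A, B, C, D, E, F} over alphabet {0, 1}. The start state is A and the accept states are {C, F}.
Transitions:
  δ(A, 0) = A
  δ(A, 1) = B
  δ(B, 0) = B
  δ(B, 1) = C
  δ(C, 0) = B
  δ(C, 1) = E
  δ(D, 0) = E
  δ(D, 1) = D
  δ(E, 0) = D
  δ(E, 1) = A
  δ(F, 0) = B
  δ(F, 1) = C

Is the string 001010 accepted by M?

rejected

A --0--> A
A --0--> A
A --1--> B
B --0--> B
B --1--> C
C --0--> B
End in state B, which is not an accepting state.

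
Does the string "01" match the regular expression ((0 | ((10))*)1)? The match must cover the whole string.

Split as 0·1: (0|((10))*) matches 0 and 1 matches 1.

yes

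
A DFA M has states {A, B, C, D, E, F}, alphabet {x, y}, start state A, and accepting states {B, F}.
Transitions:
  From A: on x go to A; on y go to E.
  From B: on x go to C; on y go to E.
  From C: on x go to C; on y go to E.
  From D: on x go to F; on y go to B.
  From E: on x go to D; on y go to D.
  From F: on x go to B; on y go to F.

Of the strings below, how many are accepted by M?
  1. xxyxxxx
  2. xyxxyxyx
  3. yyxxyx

0

xxyxxxx: rejected
xyxxyxyx: rejected
yyxxyx: rejected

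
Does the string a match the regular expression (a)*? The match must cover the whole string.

Split into 1 piece a; each matches a.

yes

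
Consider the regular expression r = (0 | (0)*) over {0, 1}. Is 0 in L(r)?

yes

The left alternative 0 matches 0.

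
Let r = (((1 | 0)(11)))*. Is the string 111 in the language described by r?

yes

Split into 1 piece 111; each matches ((1|0)(11)).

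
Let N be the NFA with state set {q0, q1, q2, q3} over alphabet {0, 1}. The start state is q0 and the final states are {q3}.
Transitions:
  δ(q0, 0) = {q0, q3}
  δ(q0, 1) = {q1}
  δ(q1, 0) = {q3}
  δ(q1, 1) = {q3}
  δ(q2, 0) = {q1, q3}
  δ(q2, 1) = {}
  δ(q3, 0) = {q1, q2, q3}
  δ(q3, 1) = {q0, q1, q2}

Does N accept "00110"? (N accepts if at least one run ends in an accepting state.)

accepted

Start: {q0}
read 0: {q0, q3}
read 0: {q0, q1, q2, q3}
read 1: {q0, q1, q2, q3}
read 1: {q0, q1, q2, q3}
read 0: {q0, q1, q2, q3}
Reachable ∩ accepting = {q3} — nonempty.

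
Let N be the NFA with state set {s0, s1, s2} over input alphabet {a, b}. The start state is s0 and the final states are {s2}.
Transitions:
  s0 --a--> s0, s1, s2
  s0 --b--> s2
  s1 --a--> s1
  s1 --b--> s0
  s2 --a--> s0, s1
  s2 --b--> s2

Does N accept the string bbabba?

rejected

Start: {s0}
read b: {s2}
read b: {s2}
read a: {s0, s1}
read b: {s0, s2}
read b: {s2}
read a: {s0, s1}
Reachable ∩ accepting = {} — empty.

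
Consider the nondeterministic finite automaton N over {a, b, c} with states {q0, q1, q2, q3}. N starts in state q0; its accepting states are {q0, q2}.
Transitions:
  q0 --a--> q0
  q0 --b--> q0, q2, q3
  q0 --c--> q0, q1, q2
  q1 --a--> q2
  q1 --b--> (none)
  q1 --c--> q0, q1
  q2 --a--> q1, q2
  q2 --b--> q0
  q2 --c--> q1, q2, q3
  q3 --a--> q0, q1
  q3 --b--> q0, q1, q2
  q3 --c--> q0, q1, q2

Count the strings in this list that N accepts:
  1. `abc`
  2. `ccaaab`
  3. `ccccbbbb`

3

`abc`: accepted
`ccaaab`: accepted
`ccccbbbb`: accepted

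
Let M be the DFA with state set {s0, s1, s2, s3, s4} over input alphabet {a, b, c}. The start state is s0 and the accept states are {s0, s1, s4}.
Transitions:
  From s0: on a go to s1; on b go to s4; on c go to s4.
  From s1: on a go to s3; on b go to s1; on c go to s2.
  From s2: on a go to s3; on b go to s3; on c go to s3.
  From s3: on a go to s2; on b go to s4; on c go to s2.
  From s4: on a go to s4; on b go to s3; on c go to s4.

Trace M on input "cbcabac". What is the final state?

s4

s0 --c--> s4
s4 --b--> s3
s3 --c--> s2
s2 --a--> s3
s3 --b--> s4
s4 --a--> s4
s4 --c--> s4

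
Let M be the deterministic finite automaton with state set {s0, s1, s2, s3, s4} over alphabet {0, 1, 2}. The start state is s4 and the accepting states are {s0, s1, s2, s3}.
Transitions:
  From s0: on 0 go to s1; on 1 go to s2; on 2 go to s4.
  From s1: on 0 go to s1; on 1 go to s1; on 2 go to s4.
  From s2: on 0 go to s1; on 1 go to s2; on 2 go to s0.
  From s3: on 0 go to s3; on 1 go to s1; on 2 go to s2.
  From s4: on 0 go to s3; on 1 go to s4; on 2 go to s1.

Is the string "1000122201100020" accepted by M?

s4 --1--> s4
s4 --0--> s3
s3 --0--> s3
s3 --0--> s3
s3 --1--> s1
s1 --2--> s4
s4 --2--> s1
s1 --2--> s4
s4 --0--> s3
s3 --1--> s1
s1 --1--> s1
s1 --0--> s1
s1 --0--> s1
s1 --0--> s1
s1 --2--> s4
s4 --0--> s3
End in state s3, which is an accepting state.

accepted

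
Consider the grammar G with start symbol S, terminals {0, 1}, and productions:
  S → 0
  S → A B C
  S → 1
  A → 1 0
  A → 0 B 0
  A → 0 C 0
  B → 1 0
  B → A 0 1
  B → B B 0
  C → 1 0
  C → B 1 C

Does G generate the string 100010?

no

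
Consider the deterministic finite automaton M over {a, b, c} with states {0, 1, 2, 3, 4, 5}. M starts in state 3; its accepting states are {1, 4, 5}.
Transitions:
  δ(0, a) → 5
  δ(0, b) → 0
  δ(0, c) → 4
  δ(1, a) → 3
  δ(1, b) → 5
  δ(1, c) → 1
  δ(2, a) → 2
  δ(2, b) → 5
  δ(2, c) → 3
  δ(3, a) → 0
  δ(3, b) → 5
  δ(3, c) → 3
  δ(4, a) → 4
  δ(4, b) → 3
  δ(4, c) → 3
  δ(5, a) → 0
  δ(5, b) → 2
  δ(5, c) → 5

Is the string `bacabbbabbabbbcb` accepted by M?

rejected

3 --b--> 5
5 --a--> 0
0 --c--> 4
4 --a--> 4
4 --b--> 3
3 --b--> 5
5 --b--> 2
2 --a--> 2
2 --b--> 5
5 --b--> 2
2 --a--> 2
2 --b--> 5
5 --b--> 2
2 --b--> 5
5 --c--> 5
5 --b--> 2
End in state 2, which is not an accepting state.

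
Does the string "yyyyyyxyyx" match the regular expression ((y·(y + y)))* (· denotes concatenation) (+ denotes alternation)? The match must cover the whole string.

no

yyyyyyxyyx cannot be split into zero or more pieces each matching (y·(y+y)).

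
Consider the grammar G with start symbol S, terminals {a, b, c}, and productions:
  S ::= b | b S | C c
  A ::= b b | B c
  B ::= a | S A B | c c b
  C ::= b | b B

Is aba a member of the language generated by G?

no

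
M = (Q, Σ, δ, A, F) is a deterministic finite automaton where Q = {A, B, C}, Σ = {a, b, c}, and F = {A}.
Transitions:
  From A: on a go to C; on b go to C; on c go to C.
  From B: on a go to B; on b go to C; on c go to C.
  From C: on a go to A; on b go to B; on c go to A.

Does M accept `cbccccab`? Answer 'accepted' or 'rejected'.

A --c--> C
C --b--> B
B --c--> C
C --c--> A
A --c--> C
C --c--> A
A --a--> C
C --b--> B
End in state B, which is not an accepting state.

rejected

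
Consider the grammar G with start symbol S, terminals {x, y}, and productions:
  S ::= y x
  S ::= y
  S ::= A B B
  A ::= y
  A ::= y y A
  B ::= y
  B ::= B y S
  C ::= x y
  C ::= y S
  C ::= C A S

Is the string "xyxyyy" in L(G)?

no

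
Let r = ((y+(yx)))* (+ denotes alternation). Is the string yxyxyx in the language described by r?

Split into 3 pieces yx · yx · yx; each matches (y+(yx)).

yes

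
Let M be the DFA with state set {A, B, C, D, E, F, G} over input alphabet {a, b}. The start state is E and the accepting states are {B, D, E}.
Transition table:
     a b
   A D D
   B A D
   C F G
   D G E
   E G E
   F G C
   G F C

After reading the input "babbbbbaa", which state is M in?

G

E --b--> E
E --a--> G
G --b--> C
C --b--> G
G --b--> C
C --b--> G
G --b--> C
C --a--> F
F --a--> G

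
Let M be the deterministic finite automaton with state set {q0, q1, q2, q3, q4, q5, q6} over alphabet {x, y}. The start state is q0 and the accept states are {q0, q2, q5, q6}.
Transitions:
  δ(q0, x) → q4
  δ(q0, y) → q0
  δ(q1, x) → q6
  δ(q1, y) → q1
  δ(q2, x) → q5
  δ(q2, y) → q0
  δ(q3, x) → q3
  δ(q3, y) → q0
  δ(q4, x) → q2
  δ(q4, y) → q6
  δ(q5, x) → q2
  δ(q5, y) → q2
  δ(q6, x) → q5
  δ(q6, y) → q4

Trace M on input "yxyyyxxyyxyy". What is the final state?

q0 --y--> q0
q0 --x--> q4
q4 --y--> q6
q6 --y--> q4
q4 --y--> q6
q6 --x--> q5
q5 --x--> q2
q2 --y--> q0
q0 --y--> q0
q0 --x--> q4
q4 --y--> q6
q6 --y--> q4

q4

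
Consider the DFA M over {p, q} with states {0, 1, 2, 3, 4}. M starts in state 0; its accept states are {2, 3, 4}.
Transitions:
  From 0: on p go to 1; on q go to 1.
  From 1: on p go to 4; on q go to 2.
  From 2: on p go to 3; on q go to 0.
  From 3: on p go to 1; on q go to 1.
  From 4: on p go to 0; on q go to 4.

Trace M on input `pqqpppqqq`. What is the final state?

0

0 --p--> 1
1 --q--> 2
2 --q--> 0
0 --p--> 1
1 --p--> 4
4 --p--> 0
0 --q--> 1
1 --q--> 2
2 --q--> 0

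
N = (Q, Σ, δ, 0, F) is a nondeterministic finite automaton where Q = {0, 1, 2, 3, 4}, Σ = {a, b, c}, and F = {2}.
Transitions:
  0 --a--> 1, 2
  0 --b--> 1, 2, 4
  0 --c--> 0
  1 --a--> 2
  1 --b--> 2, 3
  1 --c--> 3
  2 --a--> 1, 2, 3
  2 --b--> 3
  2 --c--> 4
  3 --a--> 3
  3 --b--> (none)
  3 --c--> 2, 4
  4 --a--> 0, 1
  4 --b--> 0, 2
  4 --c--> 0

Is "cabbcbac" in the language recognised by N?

Start: {0}
read c: {0}
read a: {1, 2}
read b: {2, 3}
read b: {3}
read c: {2, 4}
read b: {0, 2, 3}
read a: {1, 2, 3}
read c: {2, 3, 4}
Reachable ∩ accepting = {2} — nonempty.

accepted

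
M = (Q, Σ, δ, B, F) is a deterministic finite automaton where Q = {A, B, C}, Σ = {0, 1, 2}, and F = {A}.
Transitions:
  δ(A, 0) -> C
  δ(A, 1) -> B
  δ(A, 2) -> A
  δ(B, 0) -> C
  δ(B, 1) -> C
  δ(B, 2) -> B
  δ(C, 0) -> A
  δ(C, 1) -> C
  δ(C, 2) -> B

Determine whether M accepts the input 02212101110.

accepted

B --0--> C
C --2--> B
B --2--> B
B --1--> C
C --2--> B
B --1--> C
C --0--> A
A --1--> B
B --1--> C
C --1--> C
C --0--> A
End in state A, which is an accepting state.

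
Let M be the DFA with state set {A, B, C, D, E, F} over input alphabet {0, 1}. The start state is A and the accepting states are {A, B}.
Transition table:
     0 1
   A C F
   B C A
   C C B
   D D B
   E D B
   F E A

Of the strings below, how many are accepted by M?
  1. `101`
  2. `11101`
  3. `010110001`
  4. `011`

4

`101`: accepted
`11101`: accepted
`010110001`: accepted
`011`: accepted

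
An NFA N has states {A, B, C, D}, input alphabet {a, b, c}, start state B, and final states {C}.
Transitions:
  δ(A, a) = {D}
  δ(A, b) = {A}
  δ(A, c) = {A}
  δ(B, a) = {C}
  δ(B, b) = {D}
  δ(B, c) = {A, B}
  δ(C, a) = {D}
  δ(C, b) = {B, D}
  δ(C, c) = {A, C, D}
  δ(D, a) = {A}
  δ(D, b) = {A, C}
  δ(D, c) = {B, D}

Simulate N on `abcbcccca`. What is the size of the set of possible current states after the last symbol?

3

Start: {B}
read a: {C}
read b: {B, D}
read c: {A, B, D}
read b: {A, C, D}
read c: {A, B, C, D}
read c: {A, B, C, D}
read c: {A, B, C, D}
read c: {A, B, C, D}
read a: {A, C, D}
Final reachable set {A, C, D} has 3 states.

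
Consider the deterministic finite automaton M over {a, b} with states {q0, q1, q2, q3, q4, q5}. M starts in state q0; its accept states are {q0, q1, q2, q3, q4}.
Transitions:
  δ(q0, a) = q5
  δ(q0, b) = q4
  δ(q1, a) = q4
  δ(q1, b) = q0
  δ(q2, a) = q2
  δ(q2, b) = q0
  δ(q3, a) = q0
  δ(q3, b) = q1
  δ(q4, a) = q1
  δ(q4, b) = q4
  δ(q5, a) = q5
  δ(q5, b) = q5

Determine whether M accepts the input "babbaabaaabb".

q0 --b--> q4
q4 --a--> q1
q1 --b--> q0
q0 --b--> q4
q4 --a--> q1
q1 --a--> q4
q4 --b--> q4
q4 --a--> q1
q1 --a--> q4
q4 --a--> q1
q1 --b--> q0
q0 --b--> q4
End in state q4, which is an accepting state.

accepted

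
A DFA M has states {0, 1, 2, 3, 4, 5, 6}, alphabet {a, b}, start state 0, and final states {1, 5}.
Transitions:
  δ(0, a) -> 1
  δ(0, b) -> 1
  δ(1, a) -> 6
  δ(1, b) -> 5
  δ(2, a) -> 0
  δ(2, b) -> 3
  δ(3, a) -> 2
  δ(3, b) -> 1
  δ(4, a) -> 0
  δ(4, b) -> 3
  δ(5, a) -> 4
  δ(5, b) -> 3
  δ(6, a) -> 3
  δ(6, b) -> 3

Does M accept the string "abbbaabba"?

rejected

0 --a--> 1
1 --b--> 5
5 --b--> 3
3 --b--> 1
1 --a--> 6
6 --a--> 3
3 --b--> 1
1 --b--> 5
5 --a--> 4
End in state 4, which is not an accepting state.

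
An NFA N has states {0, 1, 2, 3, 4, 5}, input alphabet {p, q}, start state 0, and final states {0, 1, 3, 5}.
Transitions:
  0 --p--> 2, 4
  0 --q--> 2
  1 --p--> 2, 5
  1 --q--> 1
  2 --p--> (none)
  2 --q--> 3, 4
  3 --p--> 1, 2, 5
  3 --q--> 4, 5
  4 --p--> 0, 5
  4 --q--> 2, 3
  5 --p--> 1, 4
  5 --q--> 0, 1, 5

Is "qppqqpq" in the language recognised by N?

rejected

Start: {0}
read q: {2}
read p: {}
The reachable set is empty and stays empty for the remaining 5 symbols.
Reachable ∩ accepting = {} — empty.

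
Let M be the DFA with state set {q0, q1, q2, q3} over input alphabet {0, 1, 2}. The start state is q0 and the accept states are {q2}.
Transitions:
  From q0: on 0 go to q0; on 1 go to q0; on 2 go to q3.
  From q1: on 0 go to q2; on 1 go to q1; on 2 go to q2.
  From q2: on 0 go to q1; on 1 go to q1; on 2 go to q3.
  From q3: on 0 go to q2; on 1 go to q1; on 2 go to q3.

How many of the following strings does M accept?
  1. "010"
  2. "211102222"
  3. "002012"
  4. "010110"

1

"010": rejected
"211102222": rejected
"002012": accepted
"010110": rejected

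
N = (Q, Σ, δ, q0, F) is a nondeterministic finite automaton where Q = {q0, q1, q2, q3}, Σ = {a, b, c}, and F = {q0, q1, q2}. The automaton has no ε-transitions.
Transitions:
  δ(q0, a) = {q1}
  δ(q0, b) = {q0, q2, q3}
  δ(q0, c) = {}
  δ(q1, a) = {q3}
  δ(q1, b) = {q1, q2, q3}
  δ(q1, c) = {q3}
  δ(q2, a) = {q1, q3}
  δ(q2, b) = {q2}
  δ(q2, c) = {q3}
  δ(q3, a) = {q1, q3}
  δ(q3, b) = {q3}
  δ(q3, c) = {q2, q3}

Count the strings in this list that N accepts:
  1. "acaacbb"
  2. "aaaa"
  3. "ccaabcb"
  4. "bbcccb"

3

"acaacbb": accepted
"aaaa": accepted
"ccaabcb": rejected
"bbcccb": accepted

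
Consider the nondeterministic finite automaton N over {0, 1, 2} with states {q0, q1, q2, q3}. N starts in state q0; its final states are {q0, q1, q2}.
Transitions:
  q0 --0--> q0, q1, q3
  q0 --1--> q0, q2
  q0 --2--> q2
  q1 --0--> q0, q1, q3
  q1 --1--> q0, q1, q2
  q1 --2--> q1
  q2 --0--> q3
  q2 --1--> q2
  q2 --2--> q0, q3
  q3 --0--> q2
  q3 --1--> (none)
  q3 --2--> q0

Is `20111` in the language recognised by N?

Start: {q0}
read 2: {q2}
read 0: {q3}
read 1: {}
The reachable set is empty and stays empty for the remaining 2 symbols.
Reachable ∩ accepting = {} — empty.

rejected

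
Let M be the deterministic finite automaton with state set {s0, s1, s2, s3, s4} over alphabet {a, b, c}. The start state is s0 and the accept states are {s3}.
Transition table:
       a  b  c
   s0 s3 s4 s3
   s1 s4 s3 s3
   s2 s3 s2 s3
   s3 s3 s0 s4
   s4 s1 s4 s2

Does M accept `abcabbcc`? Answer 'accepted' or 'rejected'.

s0 --a--> s3
s3 --b--> s0
s0 --c--> s3
s3 --a--> s3
s3 --b--> s0
s0 --b--> s4
s4 --c--> s2
s2 --c--> s3
End in state s3, which is an accepting state.

accepted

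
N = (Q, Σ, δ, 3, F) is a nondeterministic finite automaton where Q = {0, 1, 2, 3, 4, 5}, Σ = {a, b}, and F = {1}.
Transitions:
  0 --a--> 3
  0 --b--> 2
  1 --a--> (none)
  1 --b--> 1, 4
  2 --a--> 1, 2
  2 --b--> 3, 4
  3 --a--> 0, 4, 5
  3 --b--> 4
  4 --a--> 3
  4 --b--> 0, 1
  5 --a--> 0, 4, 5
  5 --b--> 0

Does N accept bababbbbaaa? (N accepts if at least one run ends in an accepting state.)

rejected

Start: {3}
read b: {4}
read a: {3}
read b: {4}
read a: {3}
read b: {4}
read b: {0, 1}
read b: {1, 2, 4}
read b: {0, 1, 3, 4}
read a: {0, 3, 4, 5}
read a: {0, 3, 4, 5}
read a: {0, 3, 4, 5}
Reachable ∩ accepting = {} — empty.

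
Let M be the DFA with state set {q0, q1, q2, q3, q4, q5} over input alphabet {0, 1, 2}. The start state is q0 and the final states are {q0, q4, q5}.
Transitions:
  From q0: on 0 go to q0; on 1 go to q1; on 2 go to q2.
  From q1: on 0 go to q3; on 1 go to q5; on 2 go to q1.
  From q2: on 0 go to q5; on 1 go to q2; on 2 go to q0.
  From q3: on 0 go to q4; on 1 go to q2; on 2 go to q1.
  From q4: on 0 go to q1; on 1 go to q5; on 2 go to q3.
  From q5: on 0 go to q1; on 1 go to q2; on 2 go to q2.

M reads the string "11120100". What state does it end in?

q0 --1--> q1
q1 --1--> q5
q5 --1--> q2
q2 --2--> q0
q0 --0--> q0
q0 --1--> q1
q1 --0--> q3
q3 --0--> q4

q4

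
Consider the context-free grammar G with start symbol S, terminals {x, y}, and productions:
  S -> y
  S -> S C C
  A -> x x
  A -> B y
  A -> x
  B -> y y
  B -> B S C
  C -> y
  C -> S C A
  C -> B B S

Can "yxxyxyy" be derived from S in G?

no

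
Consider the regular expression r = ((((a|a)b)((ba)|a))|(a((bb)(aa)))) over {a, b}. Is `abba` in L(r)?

The left alternative (((a|a)b)((ba)|a)) matches abba.

yes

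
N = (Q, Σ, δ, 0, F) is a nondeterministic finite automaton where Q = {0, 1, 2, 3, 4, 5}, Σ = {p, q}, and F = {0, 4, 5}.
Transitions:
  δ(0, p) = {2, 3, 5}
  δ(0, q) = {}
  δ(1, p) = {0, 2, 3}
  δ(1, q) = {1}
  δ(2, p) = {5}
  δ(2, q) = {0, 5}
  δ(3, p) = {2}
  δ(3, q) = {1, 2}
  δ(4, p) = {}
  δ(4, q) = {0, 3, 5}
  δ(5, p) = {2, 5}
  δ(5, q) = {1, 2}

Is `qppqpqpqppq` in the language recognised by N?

Start: {0}
read q: {}
The reachable set is empty and stays empty for the remaining 10 symbols.
Reachable ∩ accepting = {} — empty.

rejected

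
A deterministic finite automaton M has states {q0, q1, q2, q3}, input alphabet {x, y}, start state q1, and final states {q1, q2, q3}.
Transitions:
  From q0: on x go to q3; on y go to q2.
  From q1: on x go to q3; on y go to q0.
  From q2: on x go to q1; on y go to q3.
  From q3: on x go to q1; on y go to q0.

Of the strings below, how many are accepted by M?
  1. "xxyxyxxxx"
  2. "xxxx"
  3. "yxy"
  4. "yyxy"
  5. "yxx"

3

"xxyxyxxxx": accepted
"xxxx": accepted
"yxy": rejected
"yyxy": rejected
"yxx": accepted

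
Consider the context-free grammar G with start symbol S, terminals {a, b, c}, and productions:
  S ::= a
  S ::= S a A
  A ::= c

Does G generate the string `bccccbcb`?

no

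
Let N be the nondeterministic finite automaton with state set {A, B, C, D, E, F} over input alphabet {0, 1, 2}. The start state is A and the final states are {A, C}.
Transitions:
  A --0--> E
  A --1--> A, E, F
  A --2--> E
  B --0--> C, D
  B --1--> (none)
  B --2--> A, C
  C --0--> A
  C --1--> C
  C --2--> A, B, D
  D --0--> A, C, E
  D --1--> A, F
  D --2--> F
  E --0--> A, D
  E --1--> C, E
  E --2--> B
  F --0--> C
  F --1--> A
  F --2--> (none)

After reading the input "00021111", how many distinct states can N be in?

4

Start: {A}
read 0: {E}
read 0: {A, D}
read 0: {A, C, E}
read 2: {A, B, D, E}
read 1: {A, C, E, F}
read 1: {A, C, E, F}
read 1: {A, C, E, F}
read 1: {A, C, E, F}
Final reachable set {A, C, E, F} has 4 states.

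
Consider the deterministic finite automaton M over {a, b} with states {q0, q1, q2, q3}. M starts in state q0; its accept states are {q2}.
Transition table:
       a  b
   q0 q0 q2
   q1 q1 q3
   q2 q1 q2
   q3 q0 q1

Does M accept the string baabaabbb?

accepted

q0 --b--> q2
q2 --a--> q1
q1 --a--> q1
q1 --b--> q3
q3 --a--> q0
q0 --a--> q0
q0 --b--> q2
q2 --b--> q2
q2 --b--> q2
End in state q2, which is an accepting state.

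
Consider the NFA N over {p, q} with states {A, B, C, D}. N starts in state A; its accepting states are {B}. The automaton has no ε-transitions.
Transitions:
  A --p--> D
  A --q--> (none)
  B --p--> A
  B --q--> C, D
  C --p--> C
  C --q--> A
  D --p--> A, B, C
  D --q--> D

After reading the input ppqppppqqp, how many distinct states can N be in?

4

Start: {A}
read p: {D}
read p: {A, B, C}
read q: {A, C, D}
read p: {A, B, C, D}
read p: {A, B, C, D}
read p: {A, B, C, D}
read p: {A, B, C, D}
read q: {A, C, D}
read q: {A, D}
read p: {A, B, C, D}
Final reachable set {A, B, C, D} has 4 states.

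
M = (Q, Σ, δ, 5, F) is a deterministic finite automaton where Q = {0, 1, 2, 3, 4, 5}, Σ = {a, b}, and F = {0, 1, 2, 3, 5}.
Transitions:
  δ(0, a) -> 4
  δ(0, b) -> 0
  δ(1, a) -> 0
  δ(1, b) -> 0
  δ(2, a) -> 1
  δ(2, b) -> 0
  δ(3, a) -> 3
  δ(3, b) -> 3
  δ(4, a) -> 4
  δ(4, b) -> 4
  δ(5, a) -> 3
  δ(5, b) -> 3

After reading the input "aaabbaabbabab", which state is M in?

5 --a--> 3
3 --a--> 3
3 --a--> 3
3 --b--> 3
3 --b--> 3
3 --a--> 3
3 --a--> 3
3 --b--> 3
3 --b--> 3
3 --a--> 3
3 --b--> 3
3 --a--> 3
3 --b--> 3

3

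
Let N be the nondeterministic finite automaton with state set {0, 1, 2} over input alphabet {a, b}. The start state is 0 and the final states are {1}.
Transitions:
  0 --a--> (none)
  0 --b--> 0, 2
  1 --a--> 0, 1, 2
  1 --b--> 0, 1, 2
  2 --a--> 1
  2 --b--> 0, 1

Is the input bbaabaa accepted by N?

Start: {0}
read b: {0, 2}
read b: {0, 1, 2}
read a: {0, 1, 2}
read a: {0, 1, 2}
read b: {0, 1, 2}
read a: {0, 1, 2}
read a: {0, 1, 2}
Reachable ∩ accepting = {1} — nonempty.

accepted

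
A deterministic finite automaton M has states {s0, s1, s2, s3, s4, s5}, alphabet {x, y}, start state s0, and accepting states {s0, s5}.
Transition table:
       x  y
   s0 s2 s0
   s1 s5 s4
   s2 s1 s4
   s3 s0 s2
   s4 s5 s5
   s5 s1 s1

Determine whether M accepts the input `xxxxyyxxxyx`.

s0 --x--> s2
s2 --x--> s1
s1 --x--> s5
s5 --x--> s1
s1 --y--> s4
s4 --y--> s5
s5 --x--> s1
s1 --x--> s5
s5 --x--> s1
s1 --y--> s4
s4 --x--> s5
End in state s5, which is an accepting state.

accepted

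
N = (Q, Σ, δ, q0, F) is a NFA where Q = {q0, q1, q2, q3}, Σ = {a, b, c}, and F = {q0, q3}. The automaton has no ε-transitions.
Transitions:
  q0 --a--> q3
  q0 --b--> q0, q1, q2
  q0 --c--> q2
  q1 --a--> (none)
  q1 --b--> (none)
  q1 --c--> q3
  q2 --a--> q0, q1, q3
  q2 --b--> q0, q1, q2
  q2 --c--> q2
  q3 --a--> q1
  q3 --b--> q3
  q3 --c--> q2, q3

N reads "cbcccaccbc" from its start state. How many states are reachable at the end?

2

Start: {q0}
read c: {q2}
read b: {q0, q1, q2}
read c: {q2, q3}
read c: {q2, q3}
read c: {q2, q3}
read a: {q0, q1, q3}
read c: {q2, q3}
read c: {q2, q3}
read b: {q0, q1, q2, q3}
read c: {q2, q3}
Final reachable set {q2, q3} has 2 states.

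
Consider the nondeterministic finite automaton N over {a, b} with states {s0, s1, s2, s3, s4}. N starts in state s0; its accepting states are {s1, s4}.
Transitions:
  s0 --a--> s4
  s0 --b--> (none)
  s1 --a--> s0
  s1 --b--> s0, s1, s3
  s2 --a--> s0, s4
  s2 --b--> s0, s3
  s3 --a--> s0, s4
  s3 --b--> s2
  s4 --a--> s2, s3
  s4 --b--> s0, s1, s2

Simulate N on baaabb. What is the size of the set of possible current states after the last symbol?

0

Start: {s0}
read b: {}
The reachable set is empty and stays empty for the remaining 5 symbols.
Final reachable set {} has 0 states.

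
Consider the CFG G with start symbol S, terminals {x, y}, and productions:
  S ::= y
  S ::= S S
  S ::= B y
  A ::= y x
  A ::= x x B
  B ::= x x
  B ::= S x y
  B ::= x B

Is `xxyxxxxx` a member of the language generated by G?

no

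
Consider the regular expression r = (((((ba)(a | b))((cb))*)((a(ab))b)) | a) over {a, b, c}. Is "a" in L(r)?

The right alternative a matches a.

yes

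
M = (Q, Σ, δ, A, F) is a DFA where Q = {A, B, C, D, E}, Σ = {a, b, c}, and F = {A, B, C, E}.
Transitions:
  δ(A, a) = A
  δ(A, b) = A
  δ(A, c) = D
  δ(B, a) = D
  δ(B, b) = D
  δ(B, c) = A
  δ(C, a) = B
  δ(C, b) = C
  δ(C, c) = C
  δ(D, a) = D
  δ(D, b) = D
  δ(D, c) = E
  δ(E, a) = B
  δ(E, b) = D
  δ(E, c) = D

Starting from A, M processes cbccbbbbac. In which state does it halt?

E

A --c--> D
D --b--> D
D --c--> E
E --c--> D
D --b--> D
D --b--> D
D --b--> D
D --b--> D
D --a--> D
D --c--> E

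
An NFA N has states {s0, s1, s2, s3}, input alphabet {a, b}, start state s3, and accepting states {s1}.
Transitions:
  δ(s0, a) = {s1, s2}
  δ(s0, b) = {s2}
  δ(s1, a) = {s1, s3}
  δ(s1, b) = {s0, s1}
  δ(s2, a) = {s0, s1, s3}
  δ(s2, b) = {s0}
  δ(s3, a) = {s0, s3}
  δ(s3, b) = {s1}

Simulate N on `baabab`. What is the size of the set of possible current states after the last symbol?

Start: {s3}
read b: {s1}
read a: {s1, s3}
read a: {s0, s1, s3}
read b: {s0, s1, s2}
read a: {s0, s1, s2, s3}
read b: {s0, s1, s2}
Final reachable set {s0, s1, s2} has 3 states.

3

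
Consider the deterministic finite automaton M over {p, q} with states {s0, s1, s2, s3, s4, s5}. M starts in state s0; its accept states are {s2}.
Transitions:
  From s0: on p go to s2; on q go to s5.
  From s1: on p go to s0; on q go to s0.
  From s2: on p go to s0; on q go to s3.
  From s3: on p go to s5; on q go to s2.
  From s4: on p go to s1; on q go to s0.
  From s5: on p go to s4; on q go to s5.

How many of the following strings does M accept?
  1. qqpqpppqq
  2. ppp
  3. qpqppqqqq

2

qqpqpppqq: accepted
ppp: accepted
qpqppqqqq: rejected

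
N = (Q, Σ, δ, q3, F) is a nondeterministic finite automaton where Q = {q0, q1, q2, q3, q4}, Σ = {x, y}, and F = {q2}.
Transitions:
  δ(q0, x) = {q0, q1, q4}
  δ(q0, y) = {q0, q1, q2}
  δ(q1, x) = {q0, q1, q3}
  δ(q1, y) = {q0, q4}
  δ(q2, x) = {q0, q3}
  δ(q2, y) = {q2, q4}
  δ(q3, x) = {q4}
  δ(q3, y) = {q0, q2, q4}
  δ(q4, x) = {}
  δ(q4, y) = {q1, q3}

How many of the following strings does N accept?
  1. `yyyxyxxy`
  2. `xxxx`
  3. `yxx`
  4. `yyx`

1

`yyyxyxxy`: accepted
`xxxx`: rejected
`yxx`: rejected
`yyx`: rejected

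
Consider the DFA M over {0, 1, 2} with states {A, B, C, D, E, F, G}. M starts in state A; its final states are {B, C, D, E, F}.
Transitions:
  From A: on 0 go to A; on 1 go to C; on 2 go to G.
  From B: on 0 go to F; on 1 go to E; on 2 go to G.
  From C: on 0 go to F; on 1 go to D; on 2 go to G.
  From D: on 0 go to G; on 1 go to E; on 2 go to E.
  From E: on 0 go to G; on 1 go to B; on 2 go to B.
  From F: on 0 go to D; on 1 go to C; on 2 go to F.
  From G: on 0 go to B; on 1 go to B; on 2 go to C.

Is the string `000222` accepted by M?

rejected

A --0--> A
A --0--> A
A --0--> A
A --2--> G
G --2--> C
C --2--> G
End in state G, which is not an accepting state.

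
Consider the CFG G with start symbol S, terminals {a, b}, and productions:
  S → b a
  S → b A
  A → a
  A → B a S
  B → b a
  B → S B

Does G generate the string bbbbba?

no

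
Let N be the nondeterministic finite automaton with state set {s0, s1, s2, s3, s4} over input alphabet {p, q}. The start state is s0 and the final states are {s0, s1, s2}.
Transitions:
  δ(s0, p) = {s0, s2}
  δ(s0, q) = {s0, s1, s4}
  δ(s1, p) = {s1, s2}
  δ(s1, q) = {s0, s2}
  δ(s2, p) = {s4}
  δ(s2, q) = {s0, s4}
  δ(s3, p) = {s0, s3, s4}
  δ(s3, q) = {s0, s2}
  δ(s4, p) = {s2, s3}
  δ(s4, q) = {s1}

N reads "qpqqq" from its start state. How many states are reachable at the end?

4

Start: {s0}
read q: {s0, s1, s4}
read p: {s0, s1, s2, s3}
read q: {s0, s1, s2, s4}
read q: {s0, s1, s2, s4}
read q: {s0, s1, s2, s4}
Final reachable set {s0, s1, s2, s4} has 4 states.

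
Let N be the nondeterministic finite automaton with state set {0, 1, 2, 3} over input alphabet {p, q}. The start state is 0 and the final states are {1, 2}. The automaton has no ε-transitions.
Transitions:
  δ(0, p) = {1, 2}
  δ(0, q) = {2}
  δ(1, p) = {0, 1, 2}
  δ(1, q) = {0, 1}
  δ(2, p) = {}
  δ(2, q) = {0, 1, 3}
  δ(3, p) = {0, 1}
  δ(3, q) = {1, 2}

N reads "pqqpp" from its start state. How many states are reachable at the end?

Start: {0}
read p: {1, 2}
read q: {0, 1, 3}
read q: {0, 1, 2}
read p: {0, 1, 2}
read p: {0, 1, 2}
Final reachable set {0, 1, 2} has 3 states.

3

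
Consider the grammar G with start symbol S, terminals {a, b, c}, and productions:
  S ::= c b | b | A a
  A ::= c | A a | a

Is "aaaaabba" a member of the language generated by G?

no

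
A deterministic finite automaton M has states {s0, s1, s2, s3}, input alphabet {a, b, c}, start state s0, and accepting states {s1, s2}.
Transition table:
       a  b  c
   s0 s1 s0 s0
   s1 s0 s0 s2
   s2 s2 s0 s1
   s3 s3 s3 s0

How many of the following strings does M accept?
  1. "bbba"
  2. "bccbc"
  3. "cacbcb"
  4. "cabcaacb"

1

"bbba": accepted
"bccbc": rejected
"cacbcb": rejected
"cabcaacb": rejected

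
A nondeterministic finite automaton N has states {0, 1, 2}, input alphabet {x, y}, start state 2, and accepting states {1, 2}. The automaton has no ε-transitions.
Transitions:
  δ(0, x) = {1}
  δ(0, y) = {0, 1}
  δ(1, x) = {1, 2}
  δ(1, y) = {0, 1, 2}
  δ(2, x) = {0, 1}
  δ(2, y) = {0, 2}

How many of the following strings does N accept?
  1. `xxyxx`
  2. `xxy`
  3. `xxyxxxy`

3

`xxyxx`: accepted
`xxy`: accepted
`xxyxxxy`: accepted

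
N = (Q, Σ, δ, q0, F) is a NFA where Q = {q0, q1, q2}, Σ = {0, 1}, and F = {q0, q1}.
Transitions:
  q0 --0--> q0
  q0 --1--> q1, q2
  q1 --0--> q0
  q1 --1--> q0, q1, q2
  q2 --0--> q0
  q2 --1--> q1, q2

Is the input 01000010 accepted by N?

accepted

Start: {q0}
read 0: {q0}
read 1: {q1, q2}
read 0: {q0}
read 0: {q0}
read 0: {q0}
read 0: {q0}
read 1: {q1, q2}
read 0: {q0}
Reachable ∩ accepting = {q0} — nonempty.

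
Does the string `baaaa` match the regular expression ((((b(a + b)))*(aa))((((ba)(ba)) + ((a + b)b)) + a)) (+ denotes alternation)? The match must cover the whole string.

yes

Split as baaa·a: (((b(a+b)))*(aa)) matches baaa and ((((ba)(ba))+((a+b)b))+a) matches a.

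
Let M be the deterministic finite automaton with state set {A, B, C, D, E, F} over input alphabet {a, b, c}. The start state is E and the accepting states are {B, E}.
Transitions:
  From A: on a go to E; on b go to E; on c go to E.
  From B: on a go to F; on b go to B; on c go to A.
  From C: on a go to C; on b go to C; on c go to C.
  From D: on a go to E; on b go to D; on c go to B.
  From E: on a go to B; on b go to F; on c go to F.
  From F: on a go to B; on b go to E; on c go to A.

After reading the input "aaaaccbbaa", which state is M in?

F

E --a--> B
B --a--> F
F --a--> B
B --a--> F
F --c--> A
A --c--> E
E --b--> F
F --b--> E
E --a--> B
B --a--> F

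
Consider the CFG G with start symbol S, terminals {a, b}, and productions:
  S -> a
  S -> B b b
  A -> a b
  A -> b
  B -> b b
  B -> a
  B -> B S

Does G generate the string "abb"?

yes

S ⇒ Bbb ⇒ abb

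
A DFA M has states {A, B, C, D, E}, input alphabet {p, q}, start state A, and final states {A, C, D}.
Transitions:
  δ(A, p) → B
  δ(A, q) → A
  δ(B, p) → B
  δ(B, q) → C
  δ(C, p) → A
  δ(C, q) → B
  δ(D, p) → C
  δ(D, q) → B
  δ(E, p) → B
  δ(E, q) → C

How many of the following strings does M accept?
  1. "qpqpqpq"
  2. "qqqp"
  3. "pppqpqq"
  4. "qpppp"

"qpqpqpq": accepted
"qqqp": rejected
"pppqpqq": accepted
"qpppp": rejected

2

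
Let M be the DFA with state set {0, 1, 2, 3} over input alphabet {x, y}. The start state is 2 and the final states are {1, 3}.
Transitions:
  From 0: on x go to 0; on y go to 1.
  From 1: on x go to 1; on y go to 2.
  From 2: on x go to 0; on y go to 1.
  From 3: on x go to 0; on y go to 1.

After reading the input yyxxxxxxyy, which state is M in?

2

2 --y--> 1
1 --y--> 2
2 --x--> 0
0 --x--> 0
0 --x--> 0
0 --x--> 0
0 --x--> 0
0 --x--> 0
0 --y--> 1
1 --y--> 2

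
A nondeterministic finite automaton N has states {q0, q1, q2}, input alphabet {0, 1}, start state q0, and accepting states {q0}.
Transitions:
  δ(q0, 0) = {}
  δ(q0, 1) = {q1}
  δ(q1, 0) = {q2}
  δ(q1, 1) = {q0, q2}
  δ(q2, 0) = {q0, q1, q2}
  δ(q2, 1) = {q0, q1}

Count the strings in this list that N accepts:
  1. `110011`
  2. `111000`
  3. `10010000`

`110011`: accepted
`111000`: accepted
`10010000`: accepted

3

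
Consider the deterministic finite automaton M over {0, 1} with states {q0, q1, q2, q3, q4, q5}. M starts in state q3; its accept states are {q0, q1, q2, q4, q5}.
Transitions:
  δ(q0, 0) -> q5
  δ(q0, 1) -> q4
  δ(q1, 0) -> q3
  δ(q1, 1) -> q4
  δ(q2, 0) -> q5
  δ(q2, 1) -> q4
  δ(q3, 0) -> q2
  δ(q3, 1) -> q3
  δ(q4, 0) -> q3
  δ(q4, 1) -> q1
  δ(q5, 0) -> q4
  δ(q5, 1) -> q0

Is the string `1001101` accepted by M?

rejected

q3 --1--> q3
q3 --0--> q2
q2 --0--> q5
q5 --1--> q0
q0 --1--> q4
q4 --0--> q3
q3 --1--> q3
End in state q3, which is not an accepting state.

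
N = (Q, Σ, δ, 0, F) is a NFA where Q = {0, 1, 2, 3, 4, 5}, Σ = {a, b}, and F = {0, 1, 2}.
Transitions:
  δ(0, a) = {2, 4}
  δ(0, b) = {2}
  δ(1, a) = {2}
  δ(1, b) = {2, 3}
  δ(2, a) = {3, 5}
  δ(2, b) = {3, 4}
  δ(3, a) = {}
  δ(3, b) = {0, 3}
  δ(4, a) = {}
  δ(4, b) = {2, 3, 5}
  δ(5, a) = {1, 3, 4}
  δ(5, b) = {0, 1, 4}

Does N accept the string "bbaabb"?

Start: {0}
read b: {2}
read b: {3, 4}
read a: {}
The reachable set is empty and stays empty for the remaining 3 symbols.
Reachable ∩ accepting = {} — empty.

rejected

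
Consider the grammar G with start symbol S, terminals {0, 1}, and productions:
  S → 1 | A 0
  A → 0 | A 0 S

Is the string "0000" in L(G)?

no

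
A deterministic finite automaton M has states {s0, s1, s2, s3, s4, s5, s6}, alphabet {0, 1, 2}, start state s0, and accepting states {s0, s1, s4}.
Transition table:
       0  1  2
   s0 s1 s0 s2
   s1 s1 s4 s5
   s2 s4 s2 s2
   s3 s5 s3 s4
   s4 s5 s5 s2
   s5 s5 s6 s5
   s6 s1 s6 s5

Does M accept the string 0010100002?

rejected

s0 --0--> s1
s1 --0--> s1
s1 --1--> s4
s4 --0--> s5
s5 --1--> s6
s6 --0--> s1
s1 --0--> s1
s1 --0--> s1
s1 --0--> s1
s1 --2--> s5
End in state s5, which is not an accepting state.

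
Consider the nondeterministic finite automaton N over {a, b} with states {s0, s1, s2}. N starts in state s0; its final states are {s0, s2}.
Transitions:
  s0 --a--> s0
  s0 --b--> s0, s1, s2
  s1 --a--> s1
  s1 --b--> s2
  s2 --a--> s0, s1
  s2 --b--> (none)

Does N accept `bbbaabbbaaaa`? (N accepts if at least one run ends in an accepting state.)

accepted

Start: {s0}
read b: {s0, s1, s2}
read b: {s0, s1, s2}
read b: {s0, s1, s2}
read a: {s0, s1}
read a: {s0, s1}
read b: {s0, s1, s2}
read b: {s0, s1, s2}
read b: {s0, s1, s2}
read a: {s0, s1}
read a: {s0, s1}
read a: {s0, s1}
read a: {s0, s1}
Reachable ∩ accepting = {s0} — nonempty.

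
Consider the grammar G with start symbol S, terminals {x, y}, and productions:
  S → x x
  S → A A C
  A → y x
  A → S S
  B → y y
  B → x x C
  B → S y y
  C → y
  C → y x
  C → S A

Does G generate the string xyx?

no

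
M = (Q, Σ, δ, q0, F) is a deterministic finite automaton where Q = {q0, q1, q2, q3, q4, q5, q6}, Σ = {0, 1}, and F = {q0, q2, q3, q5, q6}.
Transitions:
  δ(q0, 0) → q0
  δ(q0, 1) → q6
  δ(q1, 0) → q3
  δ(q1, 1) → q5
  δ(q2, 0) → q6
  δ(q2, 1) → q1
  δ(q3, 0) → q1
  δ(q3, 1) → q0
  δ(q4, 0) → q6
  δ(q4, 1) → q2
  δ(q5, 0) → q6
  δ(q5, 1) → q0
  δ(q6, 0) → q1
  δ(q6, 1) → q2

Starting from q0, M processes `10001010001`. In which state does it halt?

q0 --1--> q6
q6 --0--> q1
q1 --0--> q3
q3 --0--> q1
q1 --1--> q5
q5 --0--> q6
q6 --1--> q2
q2 --0--> q6
q6 --0--> q1
q1 --0--> q3
q3 --1--> q0

q0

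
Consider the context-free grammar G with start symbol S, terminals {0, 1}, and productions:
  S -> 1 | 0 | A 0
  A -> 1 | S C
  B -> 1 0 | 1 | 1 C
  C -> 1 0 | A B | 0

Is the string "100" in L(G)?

yes

S ⇒ A0 ⇒ SC0 ⇒ 1C0 ⇒ 100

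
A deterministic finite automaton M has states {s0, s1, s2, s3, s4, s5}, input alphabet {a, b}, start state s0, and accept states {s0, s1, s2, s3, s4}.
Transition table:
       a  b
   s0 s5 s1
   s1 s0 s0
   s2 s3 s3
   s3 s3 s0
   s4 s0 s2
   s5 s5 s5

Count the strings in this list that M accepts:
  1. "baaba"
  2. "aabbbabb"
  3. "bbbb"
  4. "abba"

1

"baaba": rejected
"aabbbabb": rejected
"bbbb": accepted
"abba": rejected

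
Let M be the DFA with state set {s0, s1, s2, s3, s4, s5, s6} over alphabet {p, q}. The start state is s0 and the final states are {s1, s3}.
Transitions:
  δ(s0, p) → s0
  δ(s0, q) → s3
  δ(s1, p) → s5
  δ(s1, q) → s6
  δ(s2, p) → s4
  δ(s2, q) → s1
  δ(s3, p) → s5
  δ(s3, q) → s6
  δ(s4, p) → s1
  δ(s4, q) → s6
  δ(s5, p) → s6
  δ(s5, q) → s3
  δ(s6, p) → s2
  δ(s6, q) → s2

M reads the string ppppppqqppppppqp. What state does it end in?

s0 --p--> s0
s0 --p--> s0
s0 --p--> s0
s0 --p--> s0
s0 --p--> s0
s0 --p--> s0
s0 --q--> s3
s3 --q--> s6
s6 --p--> s2
s2 --p--> s4
s4 --p--> s1
s1 --p--> s5
s5 --p--> s6
s6 --p--> s2
s2 --q--> s1
s1 --p--> s5

s5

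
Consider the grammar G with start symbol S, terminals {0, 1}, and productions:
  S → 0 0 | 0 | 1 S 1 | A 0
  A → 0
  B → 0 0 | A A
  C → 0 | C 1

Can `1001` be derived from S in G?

S ⇒ 1S1 ⇒ 1001

yes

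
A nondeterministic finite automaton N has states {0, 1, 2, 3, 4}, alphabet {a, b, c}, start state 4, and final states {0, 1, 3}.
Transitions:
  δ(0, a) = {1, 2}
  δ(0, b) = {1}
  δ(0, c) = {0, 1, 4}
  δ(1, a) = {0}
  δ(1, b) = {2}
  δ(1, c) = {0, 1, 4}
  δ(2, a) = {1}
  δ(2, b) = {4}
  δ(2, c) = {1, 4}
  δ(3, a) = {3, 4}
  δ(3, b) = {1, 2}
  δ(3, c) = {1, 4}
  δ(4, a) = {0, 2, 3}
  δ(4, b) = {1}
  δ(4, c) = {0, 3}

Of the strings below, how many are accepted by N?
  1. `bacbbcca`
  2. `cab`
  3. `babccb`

`bacbbcca`: accepted
`cab`: accepted
`babccb`: accepted

3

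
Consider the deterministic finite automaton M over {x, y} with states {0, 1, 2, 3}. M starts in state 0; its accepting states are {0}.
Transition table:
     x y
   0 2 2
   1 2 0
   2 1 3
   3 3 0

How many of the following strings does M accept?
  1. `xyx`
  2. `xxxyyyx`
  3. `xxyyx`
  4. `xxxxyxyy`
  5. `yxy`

2

`xyx`: rejected
`xxxyyyx`: rejected
`xxyyx`: rejected
`xxxxyxyy`: accepted
`yxy`: accepted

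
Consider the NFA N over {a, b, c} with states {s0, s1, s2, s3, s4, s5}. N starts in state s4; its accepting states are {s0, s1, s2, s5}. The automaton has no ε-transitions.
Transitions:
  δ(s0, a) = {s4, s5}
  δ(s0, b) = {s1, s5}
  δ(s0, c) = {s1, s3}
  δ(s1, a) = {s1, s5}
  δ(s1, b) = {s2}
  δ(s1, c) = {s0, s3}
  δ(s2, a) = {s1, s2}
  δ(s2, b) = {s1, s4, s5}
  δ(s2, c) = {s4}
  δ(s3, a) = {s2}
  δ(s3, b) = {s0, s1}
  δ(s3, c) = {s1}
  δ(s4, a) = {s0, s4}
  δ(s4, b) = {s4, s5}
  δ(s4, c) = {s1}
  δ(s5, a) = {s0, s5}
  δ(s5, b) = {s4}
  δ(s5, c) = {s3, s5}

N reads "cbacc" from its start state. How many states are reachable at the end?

Start: {s4}
read c: {s1}
read b: {s2}
read a: {s1, s2}
read c: {s0, s3, s4}
read c: {s1, s3}
Final reachable set {s1, s3} has 2 states.

2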